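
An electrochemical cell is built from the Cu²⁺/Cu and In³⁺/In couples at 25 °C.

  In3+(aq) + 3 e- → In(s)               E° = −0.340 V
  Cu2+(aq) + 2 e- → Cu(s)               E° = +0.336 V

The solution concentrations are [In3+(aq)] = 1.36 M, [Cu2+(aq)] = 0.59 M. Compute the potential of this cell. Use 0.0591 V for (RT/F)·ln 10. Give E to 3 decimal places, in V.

+0.667 V

Cu²⁺/Cu is reduced (cathode, E° = +0.336 V) and In³⁺/In is oxidized (anode).
E°cell = E°cat − E°an = +0.336 − (−0.340) = +0.676 V; n = 6.
Balancing gives 3 Cu2+(aq) + 2 In(s) → 3 Cu(s) + 2 In3+(aq); hence Q = [In3+(aq)]^2 / [Cu2+(aq)]^3 = 9.01 (log Q = 0.955).
By the Nernst equation, E = +0.676 − (0.0591/6)·(0.955) = +0.667 V.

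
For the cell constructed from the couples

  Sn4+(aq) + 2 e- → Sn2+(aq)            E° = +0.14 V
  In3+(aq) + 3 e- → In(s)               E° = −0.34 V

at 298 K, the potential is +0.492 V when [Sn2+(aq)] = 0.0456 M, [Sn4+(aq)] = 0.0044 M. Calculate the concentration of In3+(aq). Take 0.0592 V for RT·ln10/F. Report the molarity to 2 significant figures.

0.0074 M

Sn⁴⁺/Sn²⁺ is the cathode (higher E°); E°cell = +0.14 − (−0.34) = +0.48 V with n = 6.
Since E = E° − (0.0592/n)·log Q, log Q = n(E° − E)/0.0592 = −1.216.
The balanced reaction is 3 Sn4+(aq) + 2 In(s) → 3 Sn2+(aq) + 2 In3+(aq), so Q = ([Sn2+(aq)]^3·[In3+(aq)]^2) / [Sn4+(aq)]^3.
Substituting the known concentrations and solving, log [In3+(aq)] = −2.131 and [In3+(aq)] = 0.0074 M.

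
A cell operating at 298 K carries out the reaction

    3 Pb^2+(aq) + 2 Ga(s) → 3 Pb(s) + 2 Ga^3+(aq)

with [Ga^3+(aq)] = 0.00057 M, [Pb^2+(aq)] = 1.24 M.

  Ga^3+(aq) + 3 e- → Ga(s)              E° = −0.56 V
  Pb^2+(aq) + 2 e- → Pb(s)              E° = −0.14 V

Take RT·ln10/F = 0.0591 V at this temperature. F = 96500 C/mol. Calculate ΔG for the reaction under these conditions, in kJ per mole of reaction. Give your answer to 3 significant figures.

E°cell = −0.14 − (−0.56) = +0.42 V; the balanced reaction transfers n = 6 electrons.
Here Q = [Ga^3+(aq)]^2 / [Pb^2+(aq)]^3 = 1.7×10^−7 (log Q = −6.769), giving E = +0.42 − (0.0591/6)·(−6.769) = +0.4867 V.
Finally ΔG = −nFE = −(6)(96500 C/mol)(+0.4867 V) = −282 kJ/mol.

−282 kJ/mol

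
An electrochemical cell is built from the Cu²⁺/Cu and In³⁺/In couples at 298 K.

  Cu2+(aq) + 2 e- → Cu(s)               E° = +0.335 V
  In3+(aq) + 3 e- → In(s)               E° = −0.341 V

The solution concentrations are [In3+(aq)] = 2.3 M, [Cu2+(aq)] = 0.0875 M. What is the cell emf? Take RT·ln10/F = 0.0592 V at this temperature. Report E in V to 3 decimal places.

+0.638 V

The Cu²⁺/Cu couple has the more positive E°, so it is the cathode; In³⁺/In is the anode.
E°cell = +0.335 − (−0.341) = +0.676 V, with n = 6 electrons transferred.
The balanced reaction is 3 Cu2+(aq) + 2 In(s) → 3 Cu(s) + 2 In3+(aq), so Q = [In3+(aq)]^2 / [Cu2+(aq)]^3 = 7.9×10^3 and log Q = 3.897.
E = E° − (0.0592/n)·log Q = +0.676 − (0.0592/6)(3.897) = +0.638 V.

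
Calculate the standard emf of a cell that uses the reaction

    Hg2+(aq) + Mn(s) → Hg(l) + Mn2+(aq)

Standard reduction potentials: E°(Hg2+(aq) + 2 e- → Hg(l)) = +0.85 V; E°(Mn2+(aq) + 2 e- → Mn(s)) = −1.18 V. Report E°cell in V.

+2.03 V

Hg2+(aq) gains electrons, so the Hg²⁺/Hg couple is the cathode; the Mn²⁺/Mn couple is the anode.
E°cell = E°(cathode) − E°(anode) = +0.85 − (−1.18) = +2.03 V.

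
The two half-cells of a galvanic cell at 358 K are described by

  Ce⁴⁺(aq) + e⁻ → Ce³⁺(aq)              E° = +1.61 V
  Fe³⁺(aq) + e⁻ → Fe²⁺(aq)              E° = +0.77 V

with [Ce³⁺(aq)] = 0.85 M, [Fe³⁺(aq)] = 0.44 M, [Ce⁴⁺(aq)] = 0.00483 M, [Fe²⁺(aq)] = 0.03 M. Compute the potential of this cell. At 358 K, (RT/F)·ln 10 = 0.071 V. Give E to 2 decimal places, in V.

+0.60 V

Since E°(Ce⁴⁺/Ce³⁺) > E°(Fe³⁺/Fe²⁺), Ce⁴⁺/Ce³⁺ serves as the cathode.
E°cell = +1.61 − (+0.77) = +0.84 V, with n = 1 electron transferred.
For the overall reaction Ce⁴⁺(aq) + Fe²⁺(aq) → Ce³⁺(aq) + Fe³⁺(aq), Q = ([Ce³⁺(aq)]·[Fe³⁺(aq)]) / ([Ce⁴⁺(aq)]·[Fe²⁺(aq)]) = 2.58×10^3, giving log Q = 3.412.
Applying E = E° − (RT ln10/nF)·log Q gives +0.84 − (0.071/1)(3.412) = +0.60 V.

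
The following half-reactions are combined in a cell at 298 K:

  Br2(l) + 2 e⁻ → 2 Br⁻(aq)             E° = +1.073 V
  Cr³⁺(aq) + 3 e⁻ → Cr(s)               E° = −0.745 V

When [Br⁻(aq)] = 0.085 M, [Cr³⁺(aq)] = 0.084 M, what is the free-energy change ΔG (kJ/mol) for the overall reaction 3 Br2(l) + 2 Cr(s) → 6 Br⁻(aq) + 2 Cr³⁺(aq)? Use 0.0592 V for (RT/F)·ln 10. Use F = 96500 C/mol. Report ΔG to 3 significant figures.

The standard cell potential is +1.073 − (−0.745) = +1.818 V, with n = 6 electrons in the balanced equation.
The reaction quotient is [Br⁻(aq)]^6·[Cr³⁺(aq)]^2 = 2.66×10^−9; by Nernst, E = +1.818 − (0.0592/6)(−8.575) = +1.9026 V.
Finally ΔG = −nFE = −(6)(96500 C/mol)(+1.9026 V) = −1100 kJ/mol.

−1100 kJ/mol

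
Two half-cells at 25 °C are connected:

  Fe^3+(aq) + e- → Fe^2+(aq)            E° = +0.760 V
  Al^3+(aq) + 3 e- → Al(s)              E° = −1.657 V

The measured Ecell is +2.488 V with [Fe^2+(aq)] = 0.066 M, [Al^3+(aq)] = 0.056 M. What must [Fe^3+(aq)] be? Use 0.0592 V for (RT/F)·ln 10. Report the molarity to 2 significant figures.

0.40 M

The Fe³⁺/Fe²⁺ couple has the larger reduction potential, so it is the cathode: E°cell = +0.760 − (−1.657) = +2.417 V and n = 3.
Rearranging E = E° − (0.0592/n)·log Q gives log Q = 3(+2.417 − (+2.488))/0.0592 = −3.598.
Balancing electrons gives 3 Fe^3+(aq) + Al(s) → 3 Fe^2+(aq) + Al^3+(aq); thus Q = ([Fe^2+(aq)]^3·[Al^3+(aq)]) / [Fe^3+(aq)]^3.
Solving for the unknown gives log [Fe^3+(aq)] = −0.398, so [Fe^3+(aq)] ≈ 0.40 M.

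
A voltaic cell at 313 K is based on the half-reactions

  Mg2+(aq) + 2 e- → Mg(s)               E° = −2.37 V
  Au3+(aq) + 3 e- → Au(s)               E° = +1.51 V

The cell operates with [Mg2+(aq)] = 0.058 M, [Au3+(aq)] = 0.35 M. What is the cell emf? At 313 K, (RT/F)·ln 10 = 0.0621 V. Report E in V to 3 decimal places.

Au³⁺/Au is reduced (cathode, E° = +1.51 V) and Mg²⁺/Mg is oxidized (anode).
E°cell = E°cat − E°an = +1.51 − (−2.37) = +3.88 V; n = 6.
Balancing gives 2 Au3+(aq) + 3 Mg(s) → 2 Au(s) + 3 Mg2+(aq); hence Q = [Mg2+(aq)]^3 / [Au3+(aq)]^2 = 0.00159 (log Q = −2.798).
Applying E = E° − (RT ln10/nF)·log Q gives +3.88 − (0.0621/6)(−2.798) = +3.909 V.

+3.909 V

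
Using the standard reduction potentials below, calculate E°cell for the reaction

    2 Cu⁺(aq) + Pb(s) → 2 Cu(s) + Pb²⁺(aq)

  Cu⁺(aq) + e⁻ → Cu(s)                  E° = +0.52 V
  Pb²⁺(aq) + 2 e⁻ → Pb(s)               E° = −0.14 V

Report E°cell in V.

+0.66 V

In the reaction as written, Cu⁺(aq) is reduced (cathode) and Pb²⁺(aq) is produced by oxidation at the anode.
E°cell = E°(cathode) − E°(anode) = +0.52 − (−0.14) = +0.66 V.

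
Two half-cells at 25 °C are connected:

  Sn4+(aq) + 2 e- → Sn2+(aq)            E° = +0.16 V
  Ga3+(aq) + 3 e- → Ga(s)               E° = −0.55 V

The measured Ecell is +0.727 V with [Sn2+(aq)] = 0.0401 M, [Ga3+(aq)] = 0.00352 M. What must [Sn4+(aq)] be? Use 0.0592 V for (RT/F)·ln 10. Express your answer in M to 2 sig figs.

With Sn⁴⁺/Sn²⁺ at the cathode and Ga³⁺/Ga at the anode, E°cell = +0.16 − (−0.55) = +0.71 V (n = 6).
Rearranging E = E° − (0.0592/n)·log Q gives log Q = 6(+0.71 − (+0.727))/0.0592 = −1.723.
Balancing electrons gives 3 Sn4+(aq) + 2 Ga(s) → 3 Sn2+(aq) + 2 Ga3+(aq); thus Q = ([Sn2+(aq)]^3·[Ga3+(aq)]^2) / [Sn4+(aq)]^3.
Isolating [Sn4+(aq)] in Q = 10^{−1.723} yields log [Sn4+(aq)] = −2.458, i.e. 0.0035 M.

0.0035 M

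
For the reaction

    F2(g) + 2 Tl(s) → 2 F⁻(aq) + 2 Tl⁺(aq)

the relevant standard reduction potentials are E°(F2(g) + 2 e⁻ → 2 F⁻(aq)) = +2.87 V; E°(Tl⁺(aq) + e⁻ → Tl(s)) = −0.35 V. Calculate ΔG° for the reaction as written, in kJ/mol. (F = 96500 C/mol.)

−621 kJ/mol

In the reaction as written F2(g) is reduced, so the F₂/F⁻ couple is the cathode and Tl⁺/Tl is the anode.
E°cell = +2.87 − (−0.35) = +3.22 V; balancing electrons gives n = 2.
ΔG° = −nFE°cell = −(2)(96500)(+3.22) J/mol = −621 kJ/mol.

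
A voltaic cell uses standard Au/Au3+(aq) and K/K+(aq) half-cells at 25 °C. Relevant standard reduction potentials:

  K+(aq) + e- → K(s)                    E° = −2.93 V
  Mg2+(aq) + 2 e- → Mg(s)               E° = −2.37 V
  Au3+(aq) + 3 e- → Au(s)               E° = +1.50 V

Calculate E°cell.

Of the two couples in this cell, the one with the more positive reduction potential is reduced at the cathode: here that is Au³⁺/Au (+1.50 V); K⁺/K (−2.93 V) is the anode.
E°cell = E°(cathode) − E°(anode) = +1.50 − (−2.93) = +4.43 V.

+4.43 V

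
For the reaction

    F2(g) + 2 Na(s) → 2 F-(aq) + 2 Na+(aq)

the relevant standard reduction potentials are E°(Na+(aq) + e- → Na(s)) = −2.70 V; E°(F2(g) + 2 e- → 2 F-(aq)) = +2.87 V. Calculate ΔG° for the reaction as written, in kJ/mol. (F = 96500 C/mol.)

In the reaction as written F2(g) is reduced, so the F₂/F⁻ couple is the cathode and Na⁺/Na is the anode.
E°cell = +2.87 − (−2.70) = +5.57 V; balancing electrons gives n = 2.
ΔG° = −nFE°cell = −(2)(96500)(+5.57) J/mol = −1075 kJ/mol.

−1075 kJ/mol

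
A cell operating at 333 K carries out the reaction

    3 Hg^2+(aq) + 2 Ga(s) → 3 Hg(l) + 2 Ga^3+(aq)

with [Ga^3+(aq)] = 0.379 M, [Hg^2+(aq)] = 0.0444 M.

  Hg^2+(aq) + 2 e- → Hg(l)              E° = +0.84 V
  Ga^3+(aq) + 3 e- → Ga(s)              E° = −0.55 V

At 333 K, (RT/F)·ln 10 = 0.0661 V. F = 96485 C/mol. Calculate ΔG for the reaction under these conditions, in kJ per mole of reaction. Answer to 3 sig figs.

With Hg²⁺/Hg reduced at the cathode, E°cell = +0.84 − (−0.55) = +1.39 V and n = 6.
The reaction quotient is [Ga^3+(aq)]^2 / [Hg^2+(aq)]^3 = 1.64×10^3; by Nernst, E = +1.39 − (0.0661/6)(3.215) = +1.3546 V.
Finally ΔG = −nFE = −(6)(96485 C/mol)(+1.3546 V) = −784 kJ/mol.

−784 kJ/mol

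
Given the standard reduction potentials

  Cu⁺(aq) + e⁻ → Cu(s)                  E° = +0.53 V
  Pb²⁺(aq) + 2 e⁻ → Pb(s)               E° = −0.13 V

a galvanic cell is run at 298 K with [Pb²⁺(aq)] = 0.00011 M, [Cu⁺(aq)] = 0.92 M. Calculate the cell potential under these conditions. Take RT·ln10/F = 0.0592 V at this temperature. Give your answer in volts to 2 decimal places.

+0.78 V

Since E°(Cu⁺/Cu) > E°(Pb²⁺/Pb), Cu⁺/Cu serves as the cathode.
The standard potential is +0.53 − (−0.13) = +0.66 V and the balanced reaction transfers n = 2 electrons.
For the overall reaction 2 Cu⁺(aq) + Pb(s) → 2 Cu(s) + Pb²⁺(aq), Q = [Pb²⁺(aq)] / [Cu⁺(aq)]^2 = 0.00013, giving log Q = −3.886.
E = E° − (0.0592/n)·log Q = +0.66 − (0.0592/2)(−3.886) = +0.78 V.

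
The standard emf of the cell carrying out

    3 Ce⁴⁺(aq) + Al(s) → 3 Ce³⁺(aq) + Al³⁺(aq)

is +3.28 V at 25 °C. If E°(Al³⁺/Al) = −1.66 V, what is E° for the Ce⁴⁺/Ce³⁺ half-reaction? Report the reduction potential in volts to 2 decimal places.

+1.62 V

In the reaction as written the Ce⁴⁺/Ce³⁺ couple is reduced (cathode) and Al³⁺/Al is oxidized (anode), so E°cell = E°(Ce⁴⁺/Ce³⁺) − E°(Al³⁺/Al).
E°(Ce⁴⁺/Ce³⁺) = E°cell + E°(anode) = +3.28 + (−1.66) = +1.62 V.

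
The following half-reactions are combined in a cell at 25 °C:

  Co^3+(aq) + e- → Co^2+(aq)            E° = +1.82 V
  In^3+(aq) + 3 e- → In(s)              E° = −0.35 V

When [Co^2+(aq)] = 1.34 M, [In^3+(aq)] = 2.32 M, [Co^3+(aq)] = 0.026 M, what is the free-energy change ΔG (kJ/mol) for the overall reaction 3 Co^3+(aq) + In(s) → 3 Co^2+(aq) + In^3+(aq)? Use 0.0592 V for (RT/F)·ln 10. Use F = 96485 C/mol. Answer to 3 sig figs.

−597 kJ/mol

With Co³⁺/Co²⁺ reduced at the cathode, E°cell = +1.82 − (−0.35) = +2.17 V and n = 3.
The reaction quotient is ([Co^2+(aq)]^3·[In^3+(aq)]) / [Co^3+(aq)]^3 = 3.18×10^5; by Nernst, E = +2.17 − (0.0592/3)(5.502) = +2.0614 V.
Finally ΔG = −nFE = −(3)(96485 C/mol)(+2.0614 V) = −597 kJ/mol.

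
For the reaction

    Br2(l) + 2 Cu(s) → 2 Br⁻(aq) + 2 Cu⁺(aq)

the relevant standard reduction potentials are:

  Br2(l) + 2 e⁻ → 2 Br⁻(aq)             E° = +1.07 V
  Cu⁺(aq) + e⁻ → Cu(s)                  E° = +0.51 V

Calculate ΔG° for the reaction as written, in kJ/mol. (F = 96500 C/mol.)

In the reaction as written Br2(l) is reduced, so the Br₂/Br⁻ couple is the cathode and Cu⁺/Cu is the anode.
E°cell = +1.07 − (+0.51) = +0.56 V; balancing electrons gives n = 2.
ΔG° = −nFE°cell = −(2)(96500)(+0.56) J/mol = −108 kJ/mol.

−108 kJ/mol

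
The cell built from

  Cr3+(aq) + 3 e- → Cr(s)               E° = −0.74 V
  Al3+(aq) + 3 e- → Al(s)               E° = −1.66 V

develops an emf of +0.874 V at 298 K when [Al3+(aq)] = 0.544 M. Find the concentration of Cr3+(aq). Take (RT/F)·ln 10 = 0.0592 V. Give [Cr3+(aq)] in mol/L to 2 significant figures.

Cr³⁺/Cr is the cathode (higher E°); E°cell = −0.74 − (−1.66) = +0.92 V with n = 3.
Rearranging E = E° − (0.0592/n)·log Q gives log Q = 3(+0.92 − (+0.874))/0.0592 = 2.331.
For Cr3+(aq) + Al(s) → Cr(s) + Al3+(aq), the reaction quotient is Q = [Al3+(aq)] / [Cr3+(aq)].
Substituting the known concentrations and solving, log [Cr3+(aq)] = −2.595 and [Cr3+(aq)] = 0.0025 M.

0.0025 M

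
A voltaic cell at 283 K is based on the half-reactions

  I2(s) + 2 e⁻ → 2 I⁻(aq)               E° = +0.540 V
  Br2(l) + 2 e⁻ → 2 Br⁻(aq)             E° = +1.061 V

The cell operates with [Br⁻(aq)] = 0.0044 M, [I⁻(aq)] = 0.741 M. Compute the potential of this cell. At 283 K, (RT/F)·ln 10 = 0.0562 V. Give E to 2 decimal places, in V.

+0.65 V

Since E°(Br₂/Br⁻) > E°(I₂/I⁻), Br₂/Br⁻ serves as the cathode.
E°cell = E°cat − E°an = +1.061 − (+0.540) = +0.521 V; n = 2.
The balanced reaction is Br2(l) + 2 I⁻(aq) → 2 Br⁻(aq) + I2(s), so Q = [Br⁻(aq)]^2 / [I⁻(aq)]^2 = 3.53×10^−5 and log Q = −4.453.
Applying E = E° − (RT ln10/nF)·log Q gives +0.521 − (0.0562/2)(−4.453) = +0.65 V.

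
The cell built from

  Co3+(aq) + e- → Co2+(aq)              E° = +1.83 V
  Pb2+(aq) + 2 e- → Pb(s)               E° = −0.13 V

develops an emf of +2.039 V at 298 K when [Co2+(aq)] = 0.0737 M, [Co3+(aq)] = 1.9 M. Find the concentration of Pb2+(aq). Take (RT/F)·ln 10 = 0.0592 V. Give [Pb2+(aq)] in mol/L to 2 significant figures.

1.4 M

Co³⁺/Co²⁺ is the cathode (higher E°); E°cell = +1.83 − (−0.13) = +1.96 V with n = 2.
Since E = E° − (0.0592/n)·log Q, log Q = n(E° − E)/0.0592 = −2.669.
For 2 Co3+(aq) + Pb(s) → 2 Co2+(aq) + Pb2+(aq), the reaction quotient is Q = ([Co2+(aq)]^2·[Pb2+(aq)]) / [Co3+(aq)]^2.
Isolating [Pb2+(aq)] in Q = 10^{−2.669} yields log [Pb2+(aq)] = 0.154, i.e. 1.4 M.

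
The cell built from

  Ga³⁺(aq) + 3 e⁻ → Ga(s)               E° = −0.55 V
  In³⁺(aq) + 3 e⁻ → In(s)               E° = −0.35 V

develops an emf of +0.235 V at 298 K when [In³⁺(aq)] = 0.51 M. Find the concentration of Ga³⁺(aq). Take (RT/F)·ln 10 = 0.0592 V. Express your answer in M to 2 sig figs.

In³⁺/In is the cathode (higher E°); E°cell = −0.35 − (−0.55) = +0.20 V with n = 3.
From the Nernst equation, log Q = n(E° − E)/0.0592 = 3·(+0.20 − (+0.235))/0.0592 = −1.774.
Balancing electrons gives In³⁺(aq) + Ga(s) → In(s) + Ga³⁺(aq); thus Q = [Ga³⁺(aq)] / [In³⁺(aq)].
Solving for the unknown gives log [Ga³⁺(aq)] = −2.066, so [Ga³⁺(aq)] ≈ 0.0086 M.

0.0086 M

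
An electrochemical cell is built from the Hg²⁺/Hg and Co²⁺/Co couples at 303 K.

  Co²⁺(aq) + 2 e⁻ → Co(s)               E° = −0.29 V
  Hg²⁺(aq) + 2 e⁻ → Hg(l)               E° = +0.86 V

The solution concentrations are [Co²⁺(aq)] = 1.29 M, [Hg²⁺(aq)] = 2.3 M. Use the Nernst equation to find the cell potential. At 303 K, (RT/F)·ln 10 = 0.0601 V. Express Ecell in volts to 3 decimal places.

The Hg²⁺/Hg couple has the more positive E°, so it is the cathode; Co²⁺/Co is the anode.
The standard potential is +0.86 − (−0.29) = +1.15 V and the balanced reaction transfers n = 2 electrons.
Balancing gives Hg²⁺(aq) + Co(s) → Hg(l) + Co²⁺(aq); hence Q = [Co²⁺(aq)] / [Hg²⁺(aq)] = 0.561 (log Q = −0.251).
By the Nernst equation, E = +1.15 − (0.0601/2)·(−0.251) = +1.158 V.

+1.158 V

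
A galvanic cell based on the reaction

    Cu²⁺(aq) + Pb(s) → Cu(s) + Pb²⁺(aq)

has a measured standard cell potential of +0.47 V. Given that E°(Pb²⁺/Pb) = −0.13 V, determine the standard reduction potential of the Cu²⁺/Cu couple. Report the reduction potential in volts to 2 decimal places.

+0.34 V

In the reaction as written the Cu²⁺/Cu couple is reduced (cathode) and Pb²⁺/Pb is oxidized (anode), so E°cell = E°(Cu²⁺/Cu) − E°(Pb²⁺/Pb).
E°(Cu²⁺/Cu) = E°cell + E°(anode) = +0.47 + (−0.13) = +0.34 V.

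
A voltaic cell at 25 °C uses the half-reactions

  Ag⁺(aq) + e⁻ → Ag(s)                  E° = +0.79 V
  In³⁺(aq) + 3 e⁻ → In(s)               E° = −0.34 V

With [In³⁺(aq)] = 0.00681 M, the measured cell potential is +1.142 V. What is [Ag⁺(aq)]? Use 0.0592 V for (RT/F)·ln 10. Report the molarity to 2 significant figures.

0.30 M

The Ag⁺/Ag couple has the larger reduction potential, so it is the cathode: E°cell = +0.79 − (−0.34) = +1.13 V and n = 3.
From the Nernst equation, log Q = n(E° − E)/0.0592 = 3·(+1.13 − (+1.142))/0.0592 = −0.608.
For 3 Ag⁺(aq) + In(s) → 3 Ag(s) + In³⁺(aq), the reaction quotient is Q = [In³⁺(aq)] / [Ag⁺(aq)]^3.
Substituting the known concentrations and solving, log [Ag⁺(aq)] = −0.520 and [Ag⁺(aq)] = 0.30 M.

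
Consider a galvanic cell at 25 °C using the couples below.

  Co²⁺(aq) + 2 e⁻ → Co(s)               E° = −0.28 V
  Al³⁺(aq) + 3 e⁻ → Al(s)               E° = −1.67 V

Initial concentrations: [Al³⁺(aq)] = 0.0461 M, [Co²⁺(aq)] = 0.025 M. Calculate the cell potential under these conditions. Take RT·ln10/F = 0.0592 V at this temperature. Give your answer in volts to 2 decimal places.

+1.37 V

Co²⁺/Co is reduced (cathode, E° = −0.28 V) and Al³⁺/Al is oxidized (anode).
E°cell = −0.28 − (−1.67) = +1.39 V, with n = 6 electrons transferred.
The balanced reaction is 3 Co²⁺(aq) + 2 Al(s) → 3 Co(s) + 2 Al³⁺(aq), so Q = [Al³⁺(aq)]^2 / [Co²⁺(aq)]^3 = 136 and log Q = 2.134.
Applying E = E° − (RT ln10/nF)·log Q gives +1.39 − (0.0592/6)(2.134) = +1.37 V.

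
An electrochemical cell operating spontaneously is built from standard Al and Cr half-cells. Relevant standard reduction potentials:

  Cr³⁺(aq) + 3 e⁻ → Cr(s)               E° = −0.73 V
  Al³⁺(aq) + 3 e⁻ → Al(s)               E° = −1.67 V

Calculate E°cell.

Of the two couples in this cell, the one with the more positive reduction potential is reduced at the cathode: here that is Cr³⁺/Cr (−0.73 V); Al³⁺/Al (−1.67 V) is the anode.
E°cell = E°(cathode) − E°(anode) = −0.73 − (−1.67) = +0.94 V.

+0.94 V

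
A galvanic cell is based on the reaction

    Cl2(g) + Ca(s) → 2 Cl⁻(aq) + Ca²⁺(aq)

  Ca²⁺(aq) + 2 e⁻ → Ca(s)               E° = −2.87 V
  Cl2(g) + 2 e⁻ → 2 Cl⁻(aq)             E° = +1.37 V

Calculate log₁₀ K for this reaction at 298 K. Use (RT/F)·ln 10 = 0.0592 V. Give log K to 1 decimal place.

log K = 143.2

The Cl₂/Cl⁻ couple is reduced (cathode); E°cell = +1.37 − (−2.87) = +4.24 V with n = 2.
At equilibrium E = 0, so log K = nE°cell / 0.0592 = (2)(+4.24) / 0.0592 = 143.2.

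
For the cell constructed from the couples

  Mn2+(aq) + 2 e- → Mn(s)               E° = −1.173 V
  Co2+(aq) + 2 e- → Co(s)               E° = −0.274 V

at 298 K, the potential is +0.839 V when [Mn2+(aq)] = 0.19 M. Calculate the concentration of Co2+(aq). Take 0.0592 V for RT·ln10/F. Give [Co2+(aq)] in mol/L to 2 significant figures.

0.0018 M

Co²⁺/Co is the cathode (higher E°); E°cell = −0.274 − (−1.173) = +0.899 V with n = 2.
From the Nernst equation, log Q = n(E° − E)/0.0592 = 2·(+0.899 − (+0.839))/0.0592 = 2.027.
For Co2+(aq) + Mn(s) → Co(s) + Mn2+(aq), the reaction quotient is Q = [Mn2+(aq)] / [Co2+(aq)].
Solving for the unknown gives log [Co2+(aq)] = −2.748, so [Co2+(aq)] ≈ 0.0018 M.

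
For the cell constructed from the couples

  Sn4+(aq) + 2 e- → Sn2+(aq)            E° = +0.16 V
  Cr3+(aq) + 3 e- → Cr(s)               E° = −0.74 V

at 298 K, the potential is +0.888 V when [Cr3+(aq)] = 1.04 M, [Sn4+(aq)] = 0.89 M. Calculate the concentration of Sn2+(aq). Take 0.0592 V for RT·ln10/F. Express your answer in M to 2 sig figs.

With Sn⁴⁺/Sn²⁺ at the cathode and Cr³⁺/Cr at the anode, E°cell = +0.16 − (−0.74) = +0.90 V (n = 6).
From the Nernst equation, log Q = n(E° − E)/0.0592 = 6·(+0.90 − (+0.888))/0.0592 = 1.216.
Balancing electrons gives 3 Sn4+(aq) + 2 Cr(s) → 3 Sn2+(aq) + 2 Cr3+(aq); thus Q = ([Sn2+(aq)]^3·[Cr3+(aq)]^2) / [Sn4+(aq)]^3.
Isolating [Sn2+(aq)] in Q = 10^{1.216} yields log [Sn2+(aq)] = 0.343, i.e. 2.2 M.

2.2 M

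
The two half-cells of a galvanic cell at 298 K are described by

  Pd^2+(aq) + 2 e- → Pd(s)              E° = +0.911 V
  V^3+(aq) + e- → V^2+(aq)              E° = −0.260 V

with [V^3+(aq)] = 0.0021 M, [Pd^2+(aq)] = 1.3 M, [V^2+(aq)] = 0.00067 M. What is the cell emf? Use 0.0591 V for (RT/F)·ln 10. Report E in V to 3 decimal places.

The Pd²⁺/Pd couple has the more positive E°, so it is the cathode; V³⁺/V²⁺ is the anode.
The standard potential is +0.911 − (−0.260) = +1.171 V and the balanced reaction transfers n = 2 electrons.
Balancing gives Pd^2+(aq) + 2 V^2+(aq) → Pd(s) + 2 V^3+(aq); hence Q = [V^3+(aq)]^2 / ([Pd^2+(aq)]·[V^2+(aq)]^2) = 7.56 (log Q = 0.878).
Applying E = E° − (RT ln10/nF)·log Q gives +1.171 − (0.0591/2)(0.878) = +1.145 V.

+1.145 V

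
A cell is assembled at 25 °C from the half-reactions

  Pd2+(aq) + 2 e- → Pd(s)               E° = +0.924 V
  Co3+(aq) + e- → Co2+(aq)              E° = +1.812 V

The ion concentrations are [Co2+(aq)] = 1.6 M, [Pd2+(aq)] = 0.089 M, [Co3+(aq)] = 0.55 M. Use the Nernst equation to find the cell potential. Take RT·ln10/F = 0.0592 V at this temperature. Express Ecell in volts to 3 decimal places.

Since E°(Co³⁺/Co²⁺) > E°(Pd²⁺/Pd), Co³⁺/Co²⁺ serves as the cathode.
E°cell = E°cat − E°an = +1.812 − (+0.924) = +0.888 V; n = 2.
Balancing gives 2 Co3+(aq) + Pd(s) → 2 Co2+(aq) + Pd2+(aq); hence Q = ([Co2+(aq)]^2·[Pd2+(aq)]) / [Co3+(aq)]^2 = 0.753 (log Q = −0.123).
E = E° − (0.0592/n)·log Q = +0.888 − (0.0592/2)(−0.123) = +0.892 V.

+0.892 V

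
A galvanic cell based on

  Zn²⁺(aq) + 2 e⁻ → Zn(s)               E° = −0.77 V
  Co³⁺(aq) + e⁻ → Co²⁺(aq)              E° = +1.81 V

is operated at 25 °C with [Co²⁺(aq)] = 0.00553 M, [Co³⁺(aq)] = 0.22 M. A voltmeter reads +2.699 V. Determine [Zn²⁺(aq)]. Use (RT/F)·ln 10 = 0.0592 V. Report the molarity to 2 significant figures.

0.15 M

With Co³⁺/Co²⁺ at the cathode and Zn²⁺/Zn at the anode, E°cell = +1.81 − (−0.77) = +2.58 V (n = 2).
Since E = E° − (0.0592/n)·log Q, log Q = n(E° − E)/0.0592 = −4.020.
Balancing electrons gives 2 Co³⁺(aq) + Zn(s) → 2 Co²⁺(aq) + Zn²⁺(aq); thus Q = ([Co²⁺(aq)]^2·[Zn²⁺(aq)]) / [Co³⁺(aq)]^2.
Isolating [Zn²⁺(aq)] in Q = 10^{−4.020} yields log [Zn²⁺(aq)] = −0.821, i.e. 0.15 M.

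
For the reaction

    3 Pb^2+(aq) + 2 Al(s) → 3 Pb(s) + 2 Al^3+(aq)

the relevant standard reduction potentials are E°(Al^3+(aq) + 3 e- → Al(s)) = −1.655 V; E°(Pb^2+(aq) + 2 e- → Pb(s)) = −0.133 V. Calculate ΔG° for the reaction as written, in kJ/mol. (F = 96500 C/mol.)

In the reaction as written Pb^2+(aq) is reduced, so the Pb²⁺/Pb couple is the cathode and Al³⁺/Al is the anode.
E°cell = −0.133 − (−1.655) = +1.522 V; balancing electrons gives n = 6.
ΔG° = −nFE°cell = −(6)(96500)(+1.522) J/mol = −881 kJ/mol.

−881 kJ/mol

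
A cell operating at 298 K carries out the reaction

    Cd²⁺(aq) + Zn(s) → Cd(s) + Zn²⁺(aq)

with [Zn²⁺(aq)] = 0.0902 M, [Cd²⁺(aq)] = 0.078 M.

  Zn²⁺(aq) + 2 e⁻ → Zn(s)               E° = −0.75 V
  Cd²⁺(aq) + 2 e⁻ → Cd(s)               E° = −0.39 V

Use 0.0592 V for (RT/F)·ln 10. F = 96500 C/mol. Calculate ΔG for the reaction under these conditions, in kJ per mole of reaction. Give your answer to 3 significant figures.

The standard cell potential is −0.39 − (−0.75) = +0.36 V, with n = 2 electrons in the balanced equation.
Q = [Zn²⁺(aq)] / [Cd²⁺(aq)] = 1.16, so log Q = 0.063 and E = +0.36 − (0.0592/2)(0.063) = +0.3581 V.
Then ΔG = −nFE = −2 × 96500 × +0.3581 J/mol = −69.1 kJ/mol.

−69.1 kJ/mol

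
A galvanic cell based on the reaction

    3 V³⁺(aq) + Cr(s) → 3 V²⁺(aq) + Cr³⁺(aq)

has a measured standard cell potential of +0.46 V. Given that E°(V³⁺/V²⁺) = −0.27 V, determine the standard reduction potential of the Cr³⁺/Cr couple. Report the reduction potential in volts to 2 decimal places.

In the reaction as written the V³⁺/V²⁺ couple is reduced (cathode) and Cr³⁺/Cr is oxidized (anode), so E°cell = E°(V³⁺/V²⁺) − E°(Cr³⁺/Cr).
E°(Cr³⁺/Cr) = E°(cathode) − E°cell = −0.27 − (+0.46) = −0.73 V.

−0.73 V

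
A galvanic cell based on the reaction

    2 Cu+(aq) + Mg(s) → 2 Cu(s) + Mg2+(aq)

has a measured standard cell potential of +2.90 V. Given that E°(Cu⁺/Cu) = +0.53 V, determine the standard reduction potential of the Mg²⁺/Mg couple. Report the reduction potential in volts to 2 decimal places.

In the reaction as written the Cu⁺/Cu couple is reduced (cathode) and Mg²⁺/Mg is oxidized (anode), so E°cell = E°(Cu⁺/Cu) − E°(Mg²⁺/Mg).
E°(Mg²⁺/Mg) = E°(cathode) − E°cell = +0.53 − (+2.90) = −2.37 V.

−2.37 V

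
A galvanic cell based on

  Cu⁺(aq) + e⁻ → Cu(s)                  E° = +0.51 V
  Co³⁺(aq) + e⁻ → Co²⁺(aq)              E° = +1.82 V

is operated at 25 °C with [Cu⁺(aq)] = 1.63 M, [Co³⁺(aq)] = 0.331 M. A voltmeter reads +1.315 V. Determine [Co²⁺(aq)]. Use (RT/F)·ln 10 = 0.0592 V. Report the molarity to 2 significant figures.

With Co³⁺/Co²⁺ at the cathode and Cu⁺/Cu at the anode, E°cell = +1.82 − (+0.51) = +1.31 V (n = 1).
Since E = E° − (0.0592/n)·log Q, log Q = n(E° − E)/0.0592 = −0.084.
Balancing electrons gives Co³⁺(aq) + Cu(s) → Co²⁺(aq) + Cu⁺(aq); thus Q = ([Co²⁺(aq)]·[Cu⁺(aq)]) / [Co³⁺(aq)].
Solving for the unknown gives log [Co²⁺(aq)] = −0.776, so [Co²⁺(aq)] ≈ 0.17 M.

0.17 M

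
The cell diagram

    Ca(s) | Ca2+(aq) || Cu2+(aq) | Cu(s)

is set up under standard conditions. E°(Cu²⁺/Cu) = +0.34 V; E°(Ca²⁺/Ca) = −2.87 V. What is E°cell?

By convention the left-hand electrode in cell notation is the anode (oxidation) and the right-hand electrode is the cathode (reduction).
E°cell = E°(right) − E°(left) = +0.34 − (−2.87) = +3.21 V.

+3.21 V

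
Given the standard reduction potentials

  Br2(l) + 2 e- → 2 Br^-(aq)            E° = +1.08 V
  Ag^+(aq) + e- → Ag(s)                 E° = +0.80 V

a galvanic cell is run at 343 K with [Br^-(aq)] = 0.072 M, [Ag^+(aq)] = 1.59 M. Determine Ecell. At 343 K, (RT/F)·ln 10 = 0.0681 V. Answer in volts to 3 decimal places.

The Br₂/Br⁻ couple has the more positive E°, so it is the cathode; Ag⁺/Ag is the anode.
E°cell = +1.08 − (+0.80) = +0.28 V, with n = 2 electrons transferred.
The balanced reaction is Br2(l) + 2 Ag(s) → 2 Br^-(aq) + 2 Ag^+(aq), so Q = [Br^-(aq)]^2·[Ag^+(aq)]^2 = 0.0131 and log Q = −1.883.
E = E° − (0.0681/n)·log Q = +0.28 − (0.0681/2)(−1.883) = +0.344 V.

+0.344 V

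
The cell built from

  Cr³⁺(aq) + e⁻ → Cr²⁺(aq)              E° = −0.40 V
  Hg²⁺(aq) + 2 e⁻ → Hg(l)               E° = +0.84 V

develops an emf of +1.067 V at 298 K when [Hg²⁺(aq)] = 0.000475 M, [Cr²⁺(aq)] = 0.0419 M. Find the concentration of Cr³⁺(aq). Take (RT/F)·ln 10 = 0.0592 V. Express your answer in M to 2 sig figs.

With Hg²⁺/Hg at the cathode and Cr³⁺/Cr²⁺ at the anode, E°cell = +0.84 − (−0.40) = +1.24 V (n = 2).
Since E = E° − (0.0592/n)·log Q, log Q = n(E° − E)/0.0592 = 5.845.
For Hg²⁺(aq) + 2 Cr²⁺(aq) → Hg(l) + 2 Cr³⁺(aq), the reaction quotient is Q = [Cr³⁺(aq)]^2 / ([Hg²⁺(aq)]·[Cr²⁺(aq)]^2).
Isolating [Cr³⁺(aq)] in Q = 10^{5.845} yields log [Cr³⁺(aq)] = −0.117, i.e. 0.76 M.

0.76 M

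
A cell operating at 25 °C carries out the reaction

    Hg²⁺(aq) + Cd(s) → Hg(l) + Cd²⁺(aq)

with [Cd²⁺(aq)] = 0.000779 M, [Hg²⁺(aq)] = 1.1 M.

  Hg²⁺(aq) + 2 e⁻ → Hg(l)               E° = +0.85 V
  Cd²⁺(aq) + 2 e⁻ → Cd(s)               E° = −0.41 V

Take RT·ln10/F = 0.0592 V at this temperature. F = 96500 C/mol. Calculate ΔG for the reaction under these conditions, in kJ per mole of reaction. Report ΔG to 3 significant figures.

−261 kJ/mol

E°cell = +0.85 − (−0.41) = +1.26 V; the balanced reaction transfers n = 2 electrons.
The reaction quotient is [Cd²⁺(aq)] / [Hg²⁺(aq)] = 0.000708; by Nernst, E = +1.26 − (0.0592/2)(−3.150) = +1.3532 V.
Then ΔG = −nFE = −2 × 96500 × +1.3532 J/mol = −261 kJ/mol.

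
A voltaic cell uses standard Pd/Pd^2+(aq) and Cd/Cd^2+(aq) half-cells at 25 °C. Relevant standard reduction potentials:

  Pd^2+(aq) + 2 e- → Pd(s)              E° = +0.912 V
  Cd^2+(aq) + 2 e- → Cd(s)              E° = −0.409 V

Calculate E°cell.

The Pd²⁺/Pd couple has the higher E°, so Pd ion is reduced (cathode) and Cd is oxidized (anode).
E°cell = E°(cathode) − E°(anode) = +0.912 − (−0.409) = +1.321 V.

+1.321 V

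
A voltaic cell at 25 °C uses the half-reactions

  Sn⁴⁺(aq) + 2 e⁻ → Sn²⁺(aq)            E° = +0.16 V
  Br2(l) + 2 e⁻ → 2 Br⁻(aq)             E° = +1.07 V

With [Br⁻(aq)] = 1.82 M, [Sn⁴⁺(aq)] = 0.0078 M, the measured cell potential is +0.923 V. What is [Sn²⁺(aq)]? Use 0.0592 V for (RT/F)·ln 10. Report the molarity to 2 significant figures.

With Br₂/Br⁻ at the cathode and Sn⁴⁺/Sn²⁺ at the anode, E°cell = +1.07 − (+0.16) = +0.91 V (n = 2).
From the Nernst equation, log Q = n(E° − E)/0.0592 = 2·(+0.91 − (+0.923))/0.0592 = −0.439.
The balanced reaction is Br2(l) + Sn²⁺(aq) → 2 Br⁻(aq) + Sn⁴⁺(aq), so Q = ([Br⁻(aq)]^2·[Sn⁴⁺(aq)]) / [Sn²⁺(aq)].
Substituting the known concentrations and solving, log [Sn²⁺(aq)] = −1.149 and [Sn²⁺(aq)] = 0.071 M.

0.071 M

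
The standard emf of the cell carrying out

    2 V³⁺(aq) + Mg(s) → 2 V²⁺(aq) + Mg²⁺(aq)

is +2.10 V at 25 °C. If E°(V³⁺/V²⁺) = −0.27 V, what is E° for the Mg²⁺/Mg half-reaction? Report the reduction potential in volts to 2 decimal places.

In the reaction as written the V³⁺/V²⁺ couple is reduced (cathode) and Mg²⁺/Mg is oxidized (anode), so E°cell = E°(V³⁺/V²⁺) − E°(Mg²⁺/Mg).
E°(Mg²⁺/Mg) = E°(cathode) − E°cell = −0.27 − (+2.10) = −2.37 V.

−2.37 V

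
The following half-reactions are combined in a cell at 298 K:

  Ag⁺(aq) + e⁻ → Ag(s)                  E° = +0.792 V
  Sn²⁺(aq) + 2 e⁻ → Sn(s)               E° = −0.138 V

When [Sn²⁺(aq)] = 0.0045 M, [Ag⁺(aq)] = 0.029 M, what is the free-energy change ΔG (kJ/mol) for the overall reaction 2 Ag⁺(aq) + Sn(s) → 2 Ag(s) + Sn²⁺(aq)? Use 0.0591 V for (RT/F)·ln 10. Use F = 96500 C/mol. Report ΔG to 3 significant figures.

E°cell = +0.792 − (−0.138) = +0.930 V; the balanced reaction transfers n = 2 electrons.
Q = [Sn²⁺(aq)] / [Ag⁺(aq)]^2 = 5.35, so log Q = 0.728 and E = +0.930 − (0.0591/2)(0.728) = +0.9085 V.
Finally ΔG = −nFE = −(2)(96500 C/mol)(+0.9085 V) = −175 kJ/mol.

−175 kJ/mol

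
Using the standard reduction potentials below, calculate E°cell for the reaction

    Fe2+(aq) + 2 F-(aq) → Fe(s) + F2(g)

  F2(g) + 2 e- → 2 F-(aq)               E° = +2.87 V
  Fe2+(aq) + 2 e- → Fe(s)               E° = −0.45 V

−3.32 V

Fe2+(aq) gains electrons, so the Fe²⁺/Fe couple is the cathode; the F₂/F⁻ couple is the anode.
E°cell = E°(cathode) − E°(anode) = −0.45 − (+2.87) = −3.32 V.
The negative E°cell means the reaction is non-spontaneous in the direction written.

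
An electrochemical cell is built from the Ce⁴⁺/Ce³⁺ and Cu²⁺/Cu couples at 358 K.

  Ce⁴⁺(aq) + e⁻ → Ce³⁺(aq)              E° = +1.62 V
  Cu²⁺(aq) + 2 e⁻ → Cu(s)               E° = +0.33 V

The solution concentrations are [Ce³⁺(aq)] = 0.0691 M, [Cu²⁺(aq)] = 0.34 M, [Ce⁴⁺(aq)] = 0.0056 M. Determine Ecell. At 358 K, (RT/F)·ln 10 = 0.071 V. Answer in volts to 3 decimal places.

+1.229 V

Since E°(Ce⁴⁺/Ce³⁺) > E°(Cu²⁺/Cu), Ce⁴⁺/Ce³⁺ serves as the cathode.
E°cell = +1.62 − (+0.33) = +1.29 V, with n = 2 electrons transferred.
For the overall reaction 2 Ce⁴⁺(aq) + Cu(s) → 2 Ce³⁺(aq) + Cu²⁺(aq), Q = ([Ce³⁺(aq)]^2·[Cu²⁺(aq)]) / [Ce⁴⁺(aq)]^2 = 51.8, giving log Q = 1.714.
E = E° − (0.071/n)·log Q = +1.29 − (0.071/2)(1.714) = +1.229 V.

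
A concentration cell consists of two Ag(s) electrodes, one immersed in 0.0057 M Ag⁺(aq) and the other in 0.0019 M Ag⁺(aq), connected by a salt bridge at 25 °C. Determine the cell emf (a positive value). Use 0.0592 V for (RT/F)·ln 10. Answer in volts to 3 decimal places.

0.028 V

For a concentration cell E°cell = 0, since both electrodes use the same couple.
The compartment with the higher Ag⁺(aq) concentration (0.0057 M) acts as the cathode; ions are reduced there and produced at the dilute (0.0019 M) anode.
With n = 1, Ecell = −(0.0592/1)·log([dilute]/[conc]) = −(0.0592/1)·log(0.0019/0.0057) = +0.028 V.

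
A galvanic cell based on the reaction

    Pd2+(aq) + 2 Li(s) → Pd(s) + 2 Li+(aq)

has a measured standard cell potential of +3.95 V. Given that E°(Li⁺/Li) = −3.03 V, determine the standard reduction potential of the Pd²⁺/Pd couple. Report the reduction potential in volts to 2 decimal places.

In the reaction as written the Pd²⁺/Pd couple is reduced (cathode) and Li⁺/Li is oxidized (anode), so E°cell = E°(Pd²⁺/Pd) − E°(Li⁺/Li).
E°(Pd²⁺/Pd) = E°cell + E°(anode) = +3.95 + (−3.03) = +0.92 V.

+0.92 V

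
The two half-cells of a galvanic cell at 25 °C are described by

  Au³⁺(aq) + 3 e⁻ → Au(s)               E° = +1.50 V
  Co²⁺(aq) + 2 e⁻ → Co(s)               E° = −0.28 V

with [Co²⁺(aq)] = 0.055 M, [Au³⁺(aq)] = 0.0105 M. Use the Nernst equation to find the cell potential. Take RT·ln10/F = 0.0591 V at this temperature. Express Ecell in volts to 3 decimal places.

Since E°(Au³⁺/Au) > E°(Co²⁺/Co), Au³⁺/Au serves as the cathode.
E°cell = E°cat − E°an = +1.50 − (−0.28) = +1.78 V; n = 6.
For the overall reaction 2 Au³⁺(aq) + 3 Co(s) → 2 Au(s) + 3 Co²⁺(aq), Q = [Co²⁺(aq)]^3 / [Au³⁺(aq)]^2 = 1.51, giving log Q = 0.179.
By the Nernst equation, E = +1.78 − (0.0591/6)·(0.179) = +1.778 V.

+1.778 V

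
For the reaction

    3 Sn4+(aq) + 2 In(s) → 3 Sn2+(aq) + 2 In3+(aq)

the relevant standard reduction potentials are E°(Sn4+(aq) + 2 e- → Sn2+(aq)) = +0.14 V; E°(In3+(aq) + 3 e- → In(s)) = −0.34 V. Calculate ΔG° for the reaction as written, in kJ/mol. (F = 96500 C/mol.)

In the reaction as written Sn4+(aq) is reduced, so the Sn⁴⁺/Sn²⁺ couple is the cathode and In³⁺/In is the anode.
E°cell = +0.14 − (−0.34) = +0.48 V; balancing electrons gives n = 6.
ΔG° = −nFE°cell = −(6)(96500)(+0.48) J/mol = −278 kJ/mol.

−278 kJ/mol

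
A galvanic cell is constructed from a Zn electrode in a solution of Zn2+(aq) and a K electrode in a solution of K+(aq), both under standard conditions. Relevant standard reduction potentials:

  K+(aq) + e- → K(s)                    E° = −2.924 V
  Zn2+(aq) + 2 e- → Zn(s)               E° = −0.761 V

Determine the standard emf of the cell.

The Zn²⁺/Zn couple has the higher E°, so Zn ion is reduced (cathode) and K is oxidized (anode).
E°cell = E°(cathode) − E°(anode) = −0.761 − (−2.924) = +2.163 V.

+2.163 V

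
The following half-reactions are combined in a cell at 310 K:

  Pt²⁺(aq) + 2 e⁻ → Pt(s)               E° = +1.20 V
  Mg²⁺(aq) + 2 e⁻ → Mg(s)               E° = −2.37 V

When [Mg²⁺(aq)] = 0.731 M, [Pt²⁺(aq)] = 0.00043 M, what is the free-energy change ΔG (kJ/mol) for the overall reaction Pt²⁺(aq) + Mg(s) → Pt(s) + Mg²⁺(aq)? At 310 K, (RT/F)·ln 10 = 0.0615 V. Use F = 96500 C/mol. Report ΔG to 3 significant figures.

E°cell = +1.20 − (−2.37) = +3.57 V; the balanced reaction transfers n = 2 electrons.
The reaction quotient is [Mg²⁺(aq)] / [Pt²⁺(aq)] = 1.7×10^3; by Nernst, E = +3.57 − (0.0615/2)(3.230) = +3.4707 V.
ΔG = −nFE = −(2)(96500)(+3.4707) J/mol = −670 kJ/mol.

−670 kJ/mol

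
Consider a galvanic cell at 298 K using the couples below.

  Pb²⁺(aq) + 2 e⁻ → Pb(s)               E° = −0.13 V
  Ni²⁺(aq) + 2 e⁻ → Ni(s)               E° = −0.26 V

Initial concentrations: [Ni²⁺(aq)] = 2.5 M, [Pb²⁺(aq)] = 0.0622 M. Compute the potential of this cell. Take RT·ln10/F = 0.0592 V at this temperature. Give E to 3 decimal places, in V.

+0.083 V

Pb²⁺/Pb is reduced (cathode, E° = −0.13 V) and Ni²⁺/Ni is oxidized (anode).
E°cell = −0.13 − (−0.26) = +0.13 V, with n = 2 electrons transferred.
The balanced reaction is Pb²⁺(aq) + Ni(s) → Pb(s) + Ni²⁺(aq), so Q = [Ni²⁺(aq)] / [Pb²⁺(aq)] = 40.2 and log Q = 1.604.
By the Nernst equation, E = +0.13 − (0.0592/2)·(1.604) = +0.083 V.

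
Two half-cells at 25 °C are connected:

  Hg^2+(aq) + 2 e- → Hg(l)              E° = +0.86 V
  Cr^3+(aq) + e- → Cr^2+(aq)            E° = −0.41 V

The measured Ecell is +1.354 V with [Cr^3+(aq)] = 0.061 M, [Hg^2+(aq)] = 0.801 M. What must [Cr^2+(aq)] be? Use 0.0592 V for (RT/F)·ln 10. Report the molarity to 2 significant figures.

The Hg²⁺/Hg couple has the larger reduction potential, so it is the cathode: E°cell = +0.86 − (−0.41) = +1.27 V and n = 2.
Since E = E° − (0.0592/n)·log Q, log Q = n(E° − E)/0.0592 = −2.838.
Balancing electrons gives Hg^2+(aq) + 2 Cr^2+(aq) → Hg(l) + 2 Cr^3+(aq); thus Q = [Cr^3+(aq)]^2 / ([Hg^2+(aq)]·[Cr^2+(aq)]^2).
Isolating [Cr^2+(aq)] in Q = 10^{−2.838} yields log [Cr^2+(aq)] = 0.253, i.e. 1.8 M.

1.8 M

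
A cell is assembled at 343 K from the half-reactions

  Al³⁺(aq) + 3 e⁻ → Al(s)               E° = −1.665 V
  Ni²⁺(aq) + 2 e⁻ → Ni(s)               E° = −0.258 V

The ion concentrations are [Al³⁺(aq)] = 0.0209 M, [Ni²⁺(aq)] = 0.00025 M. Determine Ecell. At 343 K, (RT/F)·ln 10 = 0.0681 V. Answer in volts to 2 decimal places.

The Ni²⁺/Ni couple has the more positive E°, so it is the cathode; Al³⁺/Al is the anode.
E°cell = −0.258 − (−1.665) = +1.407 V, with n = 6 electrons transferred.
Balancing gives 3 Ni²⁺(aq) + 2 Al(s) → 3 Ni(s) + 2 Al³⁺(aq); hence Q = [Al³⁺(aq)]^2 / [Ni²⁺(aq)]^3 = 2.8×10^7 (log Q = 7.446).
E = E° − (0.0681/n)·log Q = +1.407 − (0.0681/6)(7.446) = +1.32 V.

+1.32 V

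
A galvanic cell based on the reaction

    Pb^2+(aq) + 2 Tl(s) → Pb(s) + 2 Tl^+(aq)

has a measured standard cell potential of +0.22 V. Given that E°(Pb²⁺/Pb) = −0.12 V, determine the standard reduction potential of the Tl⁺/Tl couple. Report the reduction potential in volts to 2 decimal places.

−0.34 V

In the reaction as written the Pb²⁺/Pb couple is reduced (cathode) and Tl⁺/Tl is oxidized (anode), so E°cell = E°(Pb²⁺/Pb) − E°(Tl⁺/Tl).
E°(Tl⁺/Tl) = E°(cathode) − E°cell = −0.12 − (+0.22) = −0.34 V.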